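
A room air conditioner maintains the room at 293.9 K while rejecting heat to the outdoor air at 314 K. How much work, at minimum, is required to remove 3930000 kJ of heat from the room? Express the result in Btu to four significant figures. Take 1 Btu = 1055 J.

The reservoir spacing is ΔT = 314 − 293.9 = 20.10 K.
The reversible limit is COP_R = T_C/ΔT = 14.62, so W_min = Q_C/COP = Q_C·ΔT/T_C.
W_min = 3930000 × 20.10/293.90 = 268800 kJ = 254800 Btu.

254800 Btu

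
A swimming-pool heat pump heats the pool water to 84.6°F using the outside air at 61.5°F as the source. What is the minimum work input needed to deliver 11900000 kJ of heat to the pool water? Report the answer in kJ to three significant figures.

505000 kJ

In absolute terms T_C = 289.54 K and T_H = 302.37 K, so ΔT = 12.83 K.
The reversible limit is COP_HP = T_H/ΔT = 23.56, so W_min = Q_H/COP = Q_H·ΔT/T_H.
W_min = 11900000 × 12.83/302.37 = 505100 kJ.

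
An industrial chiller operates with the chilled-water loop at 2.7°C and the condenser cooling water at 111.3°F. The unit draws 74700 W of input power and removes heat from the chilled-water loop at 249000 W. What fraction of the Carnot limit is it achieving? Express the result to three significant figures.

0.500

COP_actual = Q̇_C/Ẇ = 249000/74700 = 3.333.
In absolute terms T_C = 275.85 K and T_H = 317.21 K, so ΔT = 41.36 K.
COP_Carnot = T_C/ΔT = 275.85/41.36 = 6.670.
η_II = COP_actual/COP_Carnot = 3.333/6.670 = 0.4997.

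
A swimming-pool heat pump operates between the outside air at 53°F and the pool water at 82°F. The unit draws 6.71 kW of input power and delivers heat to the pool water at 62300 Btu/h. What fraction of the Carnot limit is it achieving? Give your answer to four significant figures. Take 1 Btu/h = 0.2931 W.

0.1457

Converting, Q̇_H = 62300 Btu/h = 18.26 kW, so COP_actual = Q̇_H/Ẇ = 18.26/6.710 = 2.721.
In absolute terms T_C = 284.82 K and T_H = 300.93 K, so ΔT = 16.11 K.
COP_Carnot = T_H/ΔT = 300.93/16.11 = 18.68.
η_II = COP_actual/COP_Carnot = 2.721/18.68 = 0.1457.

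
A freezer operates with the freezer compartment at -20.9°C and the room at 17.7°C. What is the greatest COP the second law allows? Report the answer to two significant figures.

6.5

In absolute terms T_C = 252.25 K and T_H = 290.85 K, so ΔT = 38.60 K.
For a reversible cycle, COP_Carnot = T_C/ΔT = 252.25/38.60 = 6.535.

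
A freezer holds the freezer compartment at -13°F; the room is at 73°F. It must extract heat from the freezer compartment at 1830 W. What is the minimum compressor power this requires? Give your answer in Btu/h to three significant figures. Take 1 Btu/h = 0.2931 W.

In absolute terms T_C = 248.15 K and T_H = 295.93 K, so ΔT = 47.78 K.
COP_Carnot = T_C/ΔT = 248.15/47.78 = 5.194.
Ẇ_min = Q̇/COP_Carnot = 1830/5.194 = 352.3 W = 1202 Btu/h.

1200 Btu/h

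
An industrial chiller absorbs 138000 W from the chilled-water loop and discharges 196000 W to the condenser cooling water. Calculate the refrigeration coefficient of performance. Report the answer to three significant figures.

2.38

The first law gives Q̇_H = Q̇_C + Ẇ, so the three rates are Q̇_C = 138000, Q̇_H = 196000, Ẇ = 58000 W.
COP_R = Q̇_C/Ẇ = 138000/58000 = 2.379.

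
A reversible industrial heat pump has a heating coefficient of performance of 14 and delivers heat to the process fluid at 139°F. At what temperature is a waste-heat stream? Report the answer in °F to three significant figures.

COP_HP = T_H/(T_H − T_C) gives T_H − T_C = T_H/COP.
With T_H = 332.59 K, T_C = 332.59 × (1 − 1/14) = 308.84 K.
Converting, 308.84 K = 96.24°F.

96.2 °F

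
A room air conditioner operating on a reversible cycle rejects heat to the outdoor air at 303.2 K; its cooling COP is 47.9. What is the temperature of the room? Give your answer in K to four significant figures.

For a Carnot refrigerator COP_R = T_C/(T_H − T_C), so T_C = COP·T_H/(1 + COP).
With T_H = 303.20 K, T_C = 47.9 × 303.20/48.90 = 297.00 K.

297.0 K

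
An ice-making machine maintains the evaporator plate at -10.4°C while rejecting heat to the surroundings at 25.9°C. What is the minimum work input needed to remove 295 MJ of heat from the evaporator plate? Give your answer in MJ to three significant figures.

In absolute terms T_C = 262.75 K and T_H = 299.05 K, so ΔT = 36.30 K.
The reversible limit is COP_R = T_C/ΔT = 7.238, so W_min = Q_C/COP = Q_C·ΔT/T_C.
W_min = 295.0 × 36.30/262.75 = 40.76 MJ.

40.8 MJ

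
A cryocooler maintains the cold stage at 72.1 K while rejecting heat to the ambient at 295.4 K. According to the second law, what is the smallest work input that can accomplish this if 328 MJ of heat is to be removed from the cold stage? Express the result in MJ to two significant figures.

1000 MJ

The reservoir spacing is ΔT = 295.4 − 72.1 = 223.3 K.
The reversible limit is COP_R = T_C/ΔT = 0.3229, so W_min = Q_C/COP = Q_C·ΔT/T_C.
W_min = 328.0 × 223.3/72.10 = 1016 MJ.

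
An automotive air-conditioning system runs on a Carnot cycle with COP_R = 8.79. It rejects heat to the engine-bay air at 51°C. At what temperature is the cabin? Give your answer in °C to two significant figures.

For a Carnot refrigerator COP_R = T_C/(T_H − T_C), so T_C = COP·T_H/(1 + COP).
With T_H = 324.15 K, T_C = 8.79 × 324.15/9.790 = 291.04 K.
Converting, 291.04 K = 17.89°C.

18 °C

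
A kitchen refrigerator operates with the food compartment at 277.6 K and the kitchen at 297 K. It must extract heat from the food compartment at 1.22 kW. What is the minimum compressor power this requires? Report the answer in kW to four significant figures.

0.08526 kW

The reservoir spacing is ΔT = 297 − 277.6 = 19.40 K.
COP_Carnot = T_C/ΔT = 277.60/19.40 = 14.31.
Ẇ_min = Q̇/COP_Carnot = 1.220/14.31 = 0.08526 kW.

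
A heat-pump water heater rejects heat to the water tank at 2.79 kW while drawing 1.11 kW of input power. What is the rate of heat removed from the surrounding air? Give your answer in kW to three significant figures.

1.68 kW

For a cyclic device the first law requires Q̇_H = Q̇_C + Ẇ.
Q̇_C = Q̇_H − Ẇ = 1.680 kW.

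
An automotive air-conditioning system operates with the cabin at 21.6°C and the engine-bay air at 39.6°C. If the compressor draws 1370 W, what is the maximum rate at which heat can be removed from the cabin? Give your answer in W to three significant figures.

In absolute terms T_C = 294.75 K and T_H = 312.75 K, so ΔT = 18.00 K.
COP_Carnot = T_C/ΔT = 294.75/18.00 = 16.38.
Q̇_max = COP_Carnot × Ẇ = 16.38 × 1370 W = 22430 W.

22400 W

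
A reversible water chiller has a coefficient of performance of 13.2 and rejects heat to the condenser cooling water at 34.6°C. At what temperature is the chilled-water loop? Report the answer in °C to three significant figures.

12.9 °C

For a Carnot refrigerator COP_R = T_C/(T_H − T_C), so T_C = COP·T_H/(1 + COP).
With T_H = 307.75 K, T_C = 13.2 × 307.75/14.20 = 286.08 K.
Converting, 286.08 K = 12.93°C.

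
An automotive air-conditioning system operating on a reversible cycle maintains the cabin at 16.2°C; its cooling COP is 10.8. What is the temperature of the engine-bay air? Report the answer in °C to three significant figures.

43.0 °C

COP_R = T_C/(T_H − T_C) gives T_H − T_C = T_C/COP.
With T_C = 289.35 K, T_H = 289.35 × (1 + 1/10.8) = 316.14 K.
Converting, 316.14 K = 42.99°C.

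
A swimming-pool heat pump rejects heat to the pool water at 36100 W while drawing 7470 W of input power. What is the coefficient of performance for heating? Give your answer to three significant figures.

4.83

The first law gives Q̇_H = Q̇_C + Ẇ, so the three rates are Q̇_C = 28630, Q̇_H = 36100, Ẇ = 7470 W.
COP_HP = Q̇_H/Ẇ = 36100/7470 = 4.833.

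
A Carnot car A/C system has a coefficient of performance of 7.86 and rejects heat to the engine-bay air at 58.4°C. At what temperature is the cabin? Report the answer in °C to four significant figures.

20.98 °C

For a Carnot refrigerator COP_R = T_C/(T_H − T_C), so T_C = COP·T_H/(1 + COP).
With T_H = 331.55 K, T_C = 7.86 × 331.55/8.860 = 294.13 K.
Converting, 294.13 K = 20.98°C.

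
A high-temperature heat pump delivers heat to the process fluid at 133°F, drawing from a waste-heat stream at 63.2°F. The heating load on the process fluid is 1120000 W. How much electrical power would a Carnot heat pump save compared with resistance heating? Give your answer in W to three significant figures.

988000 W

In absolute terms T_C = 290.48 K and T_H = 329.26 K, so ΔT = 38.78 K.
COP_Carnot = T_H/ΔT = 329.26/38.78 = 8.491.
Resistance heating needs Ẇ_res = Q̇_H = 1120000 W; the reversible heat pump needs only Ẇ_hp = Q̇_H/COP = 131900 W.
Saving = 1120000 − 131900 = 988100 W.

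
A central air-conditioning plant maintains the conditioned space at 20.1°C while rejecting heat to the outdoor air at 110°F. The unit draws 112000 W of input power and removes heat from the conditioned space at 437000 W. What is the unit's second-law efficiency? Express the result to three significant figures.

COP_actual = Q̇_C/Ẇ = 437000/112000 = 3.902.
In absolute terms T_C = 293.25 K and T_H = 316.48 K, so ΔT = 23.23 K.
COP_Carnot = T_C/ΔT = 293.25/23.23 = 12.62.
η_II = COP_actual/COP_Carnot = 3.902/12.62 = 0.3091.

0.309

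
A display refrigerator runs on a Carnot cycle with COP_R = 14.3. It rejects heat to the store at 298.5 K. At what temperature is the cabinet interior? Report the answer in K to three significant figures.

279 K

For a Carnot refrigerator COP_R = T_C/(T_H − T_C), so T_C = COP·T_H/(1 + COP).
With T_H = 298.50 K, T_C = 14.3 × 298.50/15.30 = 278.99 K.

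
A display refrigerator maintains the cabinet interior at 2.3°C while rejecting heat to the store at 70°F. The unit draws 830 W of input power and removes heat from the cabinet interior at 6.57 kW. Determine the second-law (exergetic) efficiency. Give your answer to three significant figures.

0.541

Converting, Q̇_C = 6.570 kW = 6570 W, so COP_actual = Q̇_C/Ẇ = 6570/830.0 = 7.916.
In absolute terms T_C = 275.45 K and T_H = 294.26 K, so ΔT = 18.81 K.
COP_Carnot = T_C/ΔT = 275.45/18.81 = 14.64.
η_II = COP_actual/COP_Carnot = 7.916/14.64 = 0.5406.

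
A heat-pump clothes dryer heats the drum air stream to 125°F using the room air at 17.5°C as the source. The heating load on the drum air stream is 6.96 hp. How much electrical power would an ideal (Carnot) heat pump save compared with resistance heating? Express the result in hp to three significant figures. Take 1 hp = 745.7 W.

6.23 hp

In absolute terms T_C = 290.65 K and T_H = 324.82 K, so ΔT = 34.17 K.
COP_Carnot = T_H/ΔT = 324.82/34.17 = 9.507.
Resistance heating needs Ẇ_res = Q̇_H = 6.960 hp; the reversible heat pump needs only Ẇ_hp = Q̇_H/COP = 0.7321 hp.
Saving = 6.960 − 0.7321 = 6.228 hp.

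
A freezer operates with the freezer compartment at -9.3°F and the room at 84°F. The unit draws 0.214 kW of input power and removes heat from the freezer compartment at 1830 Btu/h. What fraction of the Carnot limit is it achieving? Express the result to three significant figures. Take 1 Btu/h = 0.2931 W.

0.519

Converting, Q̇_C = 1830 Btu/h = 0.5364 kW, so COP_actual = Q̇_C/Ẇ = 0.5364/0.2140 = 2.506.
In absolute terms T_C = 250.21 K and T_H = 302.04 K, so ΔT = 51.83 K.
COP_Carnot = T_C/ΔT = 250.21/51.83 = 4.827.
η_II = COP_actual/COP_Carnot = 2.506/4.827 = 0.5192.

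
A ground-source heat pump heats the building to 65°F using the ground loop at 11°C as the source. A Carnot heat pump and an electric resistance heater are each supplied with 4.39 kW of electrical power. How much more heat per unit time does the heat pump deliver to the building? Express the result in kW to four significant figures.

170.1 kW

In absolute terms T_C = 284.15 K and T_H = 291.48 K, so ΔT = 7.333 K.
COP_Carnot = T_H/ΔT = 291.48/7.333 = 39.75.
The heat pump delivers Q̇_H = COP × Ẇ = 174.5 kW; the resistance heater delivers Ẇ = 4.390 kW.
Extra = (COP − 1)·Ẇ = 170.1 kW.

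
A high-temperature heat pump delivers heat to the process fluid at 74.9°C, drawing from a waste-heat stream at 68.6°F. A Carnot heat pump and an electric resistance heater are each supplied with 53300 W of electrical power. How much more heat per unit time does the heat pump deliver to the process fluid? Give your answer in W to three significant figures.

287000 W

In absolute terms T_C = 293.48 K and T_H = 348.05 K, so ΔT = 54.57 K.
COP_Carnot = T_H/ΔT = 348.05/54.57 = 6.378.
The heat pump delivers Q̇_H = COP × Ẇ = 340000 W; the resistance heater delivers Ẇ = 53300 W.
Extra = (COP − 1)·Ẇ = 286700 W.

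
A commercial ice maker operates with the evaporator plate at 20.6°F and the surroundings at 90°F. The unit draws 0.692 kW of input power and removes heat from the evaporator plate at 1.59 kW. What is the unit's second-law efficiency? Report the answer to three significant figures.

COP_actual = Q̇_C/Ẇ = 1.590/0.6920 = 2.298.
In absolute terms T_C = 266.82 K and T_H = 305.37 K, so ΔT = 38.56 K.
COP_Carnot = T_C/ΔT = 266.82/38.56 = 6.920.
η_II = COP_actual/COP_Carnot = 2.298/6.920 = 0.3320.

0.332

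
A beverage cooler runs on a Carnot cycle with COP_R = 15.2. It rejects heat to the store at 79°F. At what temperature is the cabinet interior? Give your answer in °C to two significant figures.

For a Carnot refrigerator COP_R = T_C/(T_H − T_C), so T_C = COP·T_H/(1 + COP).
With T_H = 299.26 K, T_C = 15.2 × 299.26/16.20 = 280.79 K.
Converting, 280.79 K = 7.64°C.

7.6 °C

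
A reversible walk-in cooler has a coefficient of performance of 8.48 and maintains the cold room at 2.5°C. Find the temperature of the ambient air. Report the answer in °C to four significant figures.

35.01 °C

COP_R = T_C/(T_H − T_C) gives T_H − T_C = T_C/COP.
With T_C = 275.65 K, T_H = 275.65 × (1 + 1/8.48) = 308.16 K.
Converting, 308.16 K = 35.01°C.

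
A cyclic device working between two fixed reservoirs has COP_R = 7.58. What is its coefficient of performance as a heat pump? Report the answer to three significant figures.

The first law on one cycle gives Q_H = Q_C + W, so Q_H/W = Q_C/W + 1.
COP_HP = COP_R + 1 = 7.58 + 1 = 8.58.

8.58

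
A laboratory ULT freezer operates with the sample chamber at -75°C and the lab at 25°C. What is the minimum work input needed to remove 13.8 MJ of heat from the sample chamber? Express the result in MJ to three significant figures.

6.96 MJ

In absolute terms T_C = 198.15 K and T_H = 298.15 K, so ΔT = 100.0 K.
The reversible limit is COP_R = T_C/ΔT = 1.982, so W_min = Q_C/COP = Q_C·ΔT/T_C.
W_min = 13.80 × 100.0/198.15 = 6.964 MJ.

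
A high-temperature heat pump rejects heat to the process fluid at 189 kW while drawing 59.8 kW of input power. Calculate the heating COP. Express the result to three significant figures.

3.16

The first law gives Q̇_H = Q̇_C + Ẇ, so the three rates are Q̇_C = 129.2, Q̇_H = 189.0, Ẇ = 59.80 kW.
COP_HP = Q̇_H/Ẇ = 189.0/59.80 = 3.161.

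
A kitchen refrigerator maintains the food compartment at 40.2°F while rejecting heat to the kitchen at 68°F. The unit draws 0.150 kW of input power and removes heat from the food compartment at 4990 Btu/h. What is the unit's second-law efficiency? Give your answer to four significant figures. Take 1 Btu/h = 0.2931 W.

Converting, Q̇_C = 4990 Btu/h = 1.463 kW, so COP_actual = Q̇_C/Ẇ = 1.463/0.1500 = 9.750.
In absolute terms T_C = 277.71 K and T_H = 293.15 K, so ΔT = 15.44 K.
COP_Carnot = T_C/ΔT = 277.71/15.44 = 17.98.
η_II = COP_actual/COP_Carnot = 9.750/17.98 = 0.5423.

0.5423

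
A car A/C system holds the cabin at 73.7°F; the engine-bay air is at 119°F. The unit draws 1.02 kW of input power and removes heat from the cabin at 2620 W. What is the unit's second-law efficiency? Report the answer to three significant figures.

Converting, Q̇_C = 2620 W = 2.620 kW, so COP_actual = Q̇_C/Ẇ = 2.620/1.020 = 2.569.
In absolute terms T_C = 296.32 K and T_H = 321.48 K, so ΔT = 25.17 K.
COP_Carnot = T_C/ΔT = 296.32/25.17 = 11.77.
η_II = COP_actual/COP_Carnot = 2.569/11.77 = 0.2182.

0.218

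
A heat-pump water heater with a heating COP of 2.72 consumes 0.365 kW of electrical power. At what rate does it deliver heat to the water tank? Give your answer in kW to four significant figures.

Q̇_H = COP_HP × Ẇ = 2.72 × 0.3650 = 0.9928 kW.

0.9928 kW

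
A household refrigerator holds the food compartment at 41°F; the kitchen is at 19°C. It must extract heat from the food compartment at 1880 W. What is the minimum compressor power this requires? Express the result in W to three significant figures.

In absolute terms T_C = 278.15 K and T_H = 292.15 K, so ΔT = 14.00 K.
COP_Carnot = T_C/ΔT = 278.15/14.00 = 19.87.
Ẇ_min = Q̇/COP_Carnot = 1880/19.87 = 94.63 W.

94.6 W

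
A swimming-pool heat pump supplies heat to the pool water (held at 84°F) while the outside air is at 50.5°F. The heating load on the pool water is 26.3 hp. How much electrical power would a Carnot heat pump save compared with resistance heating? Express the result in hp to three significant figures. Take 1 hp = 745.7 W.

24.7 hp

In absolute terms T_C = 283.43 K and T_H = 302.04 K, so ΔT = 18.61 K.
COP_Carnot = T_H/ΔT = 302.04/18.61 = 16.23.
Resistance heating needs Ẇ_res = Q̇_H = 26.30 hp; the reversible heat pump needs only Ẇ_hp = Q̇_H/COP = 1.621 hp.
Saving = 26.30 − 1.621 = 24.68 hp.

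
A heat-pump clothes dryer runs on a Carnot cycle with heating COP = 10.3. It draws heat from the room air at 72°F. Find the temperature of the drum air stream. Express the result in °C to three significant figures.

54.0 °C

COP_HP = T_H/(T_H − T_C) rearranges to T_H = COP·T_C/(COP − 1).
With T_C = 295.37 K, T_H = 10.3 × 295.37/9.300 = 327.13 K.
Converting, 327.13 K = 53.98°C.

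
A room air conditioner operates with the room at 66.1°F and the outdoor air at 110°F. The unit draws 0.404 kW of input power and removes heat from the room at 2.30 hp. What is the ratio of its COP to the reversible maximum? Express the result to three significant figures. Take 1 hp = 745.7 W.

0.354

Converting, Q̇_C = 2.300 hp = 1.715 kW, so COP_actual = Q̇_C/Ẇ = 1.715/0.4040 = 4.245.
In absolute terms T_C = 292.09 K and T_H = 316.48 K, so ΔT = 24.39 K.
COP_Carnot = T_C/ΔT = 292.09/24.39 = 11.98.
η_II = COP_actual/COP_Carnot = 4.245/11.98 = 0.3545.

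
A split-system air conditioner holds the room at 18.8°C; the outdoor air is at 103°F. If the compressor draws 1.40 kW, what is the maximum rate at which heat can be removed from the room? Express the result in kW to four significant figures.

In absolute terms T_C = 291.95 K and T_H = 312.59 K, so ΔT = 20.64 K.
COP_Carnot = T_C/ΔT = 291.95/20.64 = 14.14.
Q̇_max = COP_Carnot × Ẇ = 14.14 × 1.400 kW = 19.80 kW.

19.80 kW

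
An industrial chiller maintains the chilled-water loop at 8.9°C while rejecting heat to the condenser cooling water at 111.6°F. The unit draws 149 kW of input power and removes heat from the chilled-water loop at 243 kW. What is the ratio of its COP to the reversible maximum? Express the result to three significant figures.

0.204

COP_actual = Q̇_C/Ẇ = 243.0/149.0 = 1.631.
In absolute terms T_C = 282.05 K and T_H = 317.37 K, so ΔT = 35.32 K.
COP_Carnot = T_C/ΔT = 282.05/35.32 = 7.985.
η_II = COP_actual/COP_Carnot = 1.631/7.985 = 0.2042.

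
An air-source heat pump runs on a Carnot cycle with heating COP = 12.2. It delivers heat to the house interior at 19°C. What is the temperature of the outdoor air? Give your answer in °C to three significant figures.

COP_HP = T_H/(T_H − T_C) gives T_H − T_C = T_H/COP.
With T_H = 292.15 K, T_C = 292.15 × (1 − 1/12.2) = 268.20 K.
Converting, 268.20 K = -4.95°C.

-4.95 °C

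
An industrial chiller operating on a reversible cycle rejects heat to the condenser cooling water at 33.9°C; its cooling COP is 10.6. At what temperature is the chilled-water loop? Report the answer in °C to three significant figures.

For a Carnot refrigerator COP_R = T_C/(T_H − T_C), so T_C = COP·T_H/(1 + COP).
With T_H = 307.05 K, T_C = 10.6 × 307.05/11.60 = 280.58 K.
Converting, 280.58 K = 7.43°C.

7.43 °C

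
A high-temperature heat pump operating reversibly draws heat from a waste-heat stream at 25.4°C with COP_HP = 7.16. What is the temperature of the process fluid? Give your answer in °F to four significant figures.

165.0 °F

COP_HP = T_H/(T_H − T_C) rearranges to T_H = COP·T_C/(COP − 1).
With T_C = 298.55 K, T_H = 7.16 × 298.55/6.160 = 347.02 K.
Converting, 347.02 K = 164.96°F.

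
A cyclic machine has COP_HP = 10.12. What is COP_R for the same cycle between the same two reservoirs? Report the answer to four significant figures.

Since Q_H = Q_C + W for any cycle, COP_R = Q_C/W = Q_H/W − 1.
COP_R = 10.12 − 1 = 9.12.

9.120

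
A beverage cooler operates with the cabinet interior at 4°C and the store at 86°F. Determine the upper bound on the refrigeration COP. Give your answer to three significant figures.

10.7

In absolute terms T_C = 277.15 K and T_H = 303.15 K, so ΔT = 26.00 K.
For a reversible cycle, COP_Carnot = T_C/ΔT = 277.15/26.00 = 10.66.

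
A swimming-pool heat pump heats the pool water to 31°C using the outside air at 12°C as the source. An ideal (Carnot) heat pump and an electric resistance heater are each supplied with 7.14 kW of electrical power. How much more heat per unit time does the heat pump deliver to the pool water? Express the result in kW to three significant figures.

In absolute terms T_C = 285.15 K and T_H = 304.15 K, so ΔT = 19.00 K.
COP_Carnot = T_H/ΔT = 304.15/19.00 = 16.01.
The heat pump delivers Q̇_H = COP × Ẇ = 114.3 kW; the resistance heater delivers Ẇ = 7.140 kW.
Extra = (COP − 1)·Ẇ = 107.2 kW.

107 kW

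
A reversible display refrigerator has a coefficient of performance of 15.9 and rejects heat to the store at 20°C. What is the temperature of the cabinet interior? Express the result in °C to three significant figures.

2.65 °C

For a Carnot refrigerator COP_R = T_C/(T_H − T_C), so T_C = COP·T_H/(1 + COP).
With T_H = 293.15 K, T_C = 15.9 × 293.15/16.90 = 275.80 K.
Converting, 275.80 K = 2.65°C.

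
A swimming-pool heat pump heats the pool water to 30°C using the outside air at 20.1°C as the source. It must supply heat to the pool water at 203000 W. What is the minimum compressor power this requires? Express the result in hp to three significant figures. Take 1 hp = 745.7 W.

8.89 hp

In absolute terms T_C = 293.25 K and T_H = 303.15 K, so ΔT = 9.900 K.
COP_Carnot = T_H/ΔT = 303.15/9.900 = 30.62.
Ẇ_min = Q̇/COP_Carnot = 203000/30.62 = 6629 W = 8.890 hp.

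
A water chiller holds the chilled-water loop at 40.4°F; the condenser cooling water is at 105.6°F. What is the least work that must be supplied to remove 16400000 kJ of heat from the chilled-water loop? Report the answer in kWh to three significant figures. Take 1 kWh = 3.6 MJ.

594 kWh

In absolute terms T_C = 277.82 K and T_H = 314.04 K, so ΔT = 36.22 K.
The reversible limit is COP_R = T_C/ΔT = 7.670, so W_min = Q_C/COP = Q_C·ΔT/T_C.
W_min = 16400000 × 36.22/277.82 = 2138000 kJ = 594.0 kWh.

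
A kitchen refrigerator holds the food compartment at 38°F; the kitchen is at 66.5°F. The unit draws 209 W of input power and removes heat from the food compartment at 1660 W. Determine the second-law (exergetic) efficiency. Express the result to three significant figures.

0.455

COP_actual = Q̇_C/Ẇ = 1660/209.0 = 7.943.
In absolute terms T_C = 276.48 K and T_H = 292.32 K, so ΔT = 15.83 K.
COP_Carnot = T_C/ΔT = 276.48/15.83 = 17.46.
η_II = COP_actual/COP_Carnot = 7.943/17.46 = 0.4548.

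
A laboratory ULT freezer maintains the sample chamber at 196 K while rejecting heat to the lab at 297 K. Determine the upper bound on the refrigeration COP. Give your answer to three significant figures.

1.94

The reservoir spacing is ΔT = 297 − 196 = 101.0 K.
For a reversible cycle, COP_Carnot = T_C/ΔT = 196.00/101.0 = 1.941.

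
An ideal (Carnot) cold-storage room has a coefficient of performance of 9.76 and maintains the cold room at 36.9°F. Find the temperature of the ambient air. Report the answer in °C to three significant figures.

COP_R = T_C/(T_H − T_C) gives T_H − T_C = T_C/COP.
With T_C = 275.87 K, T_H = 275.87 × (1 + 1/9.76) = 304.14 K.
Converting, 304.14 K = 30.99°C.

31.0 °C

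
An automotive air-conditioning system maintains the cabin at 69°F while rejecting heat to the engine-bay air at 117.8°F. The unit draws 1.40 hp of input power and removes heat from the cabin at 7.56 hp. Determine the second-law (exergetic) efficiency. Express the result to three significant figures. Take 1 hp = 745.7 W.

0.498

COP_actual = Q̇_C/Ẇ = 7.560/1.400 = 5.400.
In absolute terms T_C = 293.71 K and T_H = 320.82 K, so ΔT = 27.11 K.
COP_Carnot = T_C/ΔT = 293.71/27.11 = 10.83.
η_II = COP_actual/COP_Carnot = 5.400/10.83 = 0.4985.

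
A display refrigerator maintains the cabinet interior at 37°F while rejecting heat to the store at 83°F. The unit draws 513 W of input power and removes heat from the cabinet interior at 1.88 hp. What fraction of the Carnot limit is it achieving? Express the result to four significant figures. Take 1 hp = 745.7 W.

0.2531

Converting, Q̇_C = 1.880 hp = 1402 W, so COP_actual = Q̇_C/Ẇ = 1402/513.0 = 2.733.
In absolute terms T_C = 275.93 K and T_H = 301.48 K, so ΔT = 25.56 K.
COP_Carnot = T_C/ΔT = 275.93/25.56 = 10.80.
η_II = COP_actual/COP_Carnot = 2.733/10.80 = 0.2531.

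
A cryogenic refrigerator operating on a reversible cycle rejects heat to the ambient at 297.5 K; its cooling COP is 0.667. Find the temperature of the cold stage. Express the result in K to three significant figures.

119 K

For a Carnot refrigerator COP_R = T_C/(T_H − T_C), so T_C = COP·T_H/(1 + COP).
With T_H = 297.50 K, T_C = 0.667 × 297.50/1.667 = 119.04 K.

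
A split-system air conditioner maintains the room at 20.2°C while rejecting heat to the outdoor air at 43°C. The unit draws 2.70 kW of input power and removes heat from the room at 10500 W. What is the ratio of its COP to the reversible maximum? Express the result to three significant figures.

0.302

Converting, Q̇_C = 10500 W = 10.50 kW, so COP_actual = Q̇_C/Ẇ = 10.50/2.700 = 3.889.
In absolute terms T_C = 293.35 K and T_H = 316.15 K, so ΔT = 22.80 K.
COP_Carnot = T_C/ΔT = 293.35/22.80 = 12.87.
η_II = COP_actual/COP_Carnot = 3.889/12.87 = 0.3023.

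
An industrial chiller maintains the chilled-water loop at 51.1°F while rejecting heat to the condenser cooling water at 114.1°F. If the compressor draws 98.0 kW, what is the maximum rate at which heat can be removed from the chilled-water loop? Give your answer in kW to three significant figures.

In absolute terms T_C = 283.76 K and T_H = 318.76 K, so ΔT = 35.00 K.
COP_Carnot = T_C/ΔT = 283.76/35.00 = 8.107.
Q̇_max = COP_Carnot × Ẇ = 8.107 × 98.00 kW = 794.5 kW.

795 kW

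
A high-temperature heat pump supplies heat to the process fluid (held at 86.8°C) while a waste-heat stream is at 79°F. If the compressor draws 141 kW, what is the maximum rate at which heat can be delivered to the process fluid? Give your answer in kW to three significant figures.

836 kW

In absolute terms T_C = 299.26 K and T_H = 359.95 K, so ΔT = 60.69 K.
COP_Carnot = T_H/ΔT = 359.95/60.69 = 5.931.
Q̇_max = COP_Carnot × Ẇ = 5.931 × 141.0 kW = 836.3 kW.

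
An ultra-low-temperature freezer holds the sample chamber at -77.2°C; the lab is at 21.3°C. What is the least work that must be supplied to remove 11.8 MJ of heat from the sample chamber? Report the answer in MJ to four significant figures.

In absolute terms T_C = 195.95 K and T_H = 294.45 K, so ΔT = 98.50 K.
The reversible limit is COP_R = T_C/ΔT = 1.989, so W_min = Q_C/COP = Q_C·ΔT/T_C.
W_min = 11.80 × 98.50/195.95 = 5.932 MJ.

5.932 MJ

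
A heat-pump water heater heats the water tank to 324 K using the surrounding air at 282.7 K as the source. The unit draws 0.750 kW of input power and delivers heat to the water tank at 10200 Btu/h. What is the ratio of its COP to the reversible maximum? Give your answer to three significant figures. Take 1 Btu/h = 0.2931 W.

Converting, Q̇_H = 10200 Btu/h = 2.990 kW, so COP_actual = Q̇_H/Ẇ = 2.990/0.7500 = 3.986.
The reservoir spacing is ΔT = 324 − 282.7 = 41.30 K.
COP_Carnot = T_H/ΔT = 324.00/41.30 = 7.845.
η_II = COP_actual/COP_Carnot = 3.986/7.845 = 0.5081.

0.508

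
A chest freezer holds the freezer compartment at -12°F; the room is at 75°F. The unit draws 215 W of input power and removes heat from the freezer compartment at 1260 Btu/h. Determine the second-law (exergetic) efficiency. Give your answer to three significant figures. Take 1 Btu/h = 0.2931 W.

0.334

Converting, Q̇_C = 1260 Btu/h = 369.3 W, so COP_actual = Q̇_C/Ẇ = 369.3/215.0 = 1.718.
In absolute terms T_C = 248.71 K and T_H = 297.04 K, so ΔT = 48.33 K.
COP_Carnot = T_C/ΔT = 248.71/48.33 = 5.146.
η_II = COP_actual/COP_Carnot = 1.718/5.146 = 0.3338.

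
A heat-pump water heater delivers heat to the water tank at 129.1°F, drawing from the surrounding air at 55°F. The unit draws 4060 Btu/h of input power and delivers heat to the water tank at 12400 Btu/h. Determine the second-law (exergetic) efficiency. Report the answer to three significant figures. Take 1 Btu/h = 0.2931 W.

COP_actual = Q̇_H/Ẇ = 12400/4060 = 3.054.
In absolute terms T_C = 285.93 K and T_H = 327.09 K, so ΔT = 41.17 K.
COP_Carnot = T_H/ΔT = 327.09/41.17 = 7.946.
η_II = COP_actual/COP_Carnot = 3.054/7.946 = 0.3844.

0.384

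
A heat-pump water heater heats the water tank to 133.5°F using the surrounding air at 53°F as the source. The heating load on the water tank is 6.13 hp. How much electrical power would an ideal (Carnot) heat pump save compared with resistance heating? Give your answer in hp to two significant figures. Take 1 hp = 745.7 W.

In absolute terms T_C = 284.82 K and T_H = 329.54 K, so ΔT = 44.72 K.
COP_Carnot = T_H/ΔT = 329.54/44.72 = 7.369.
Resistance heating needs Ẇ_res = Q̇_H = 6.130 hp; the reversible heat pump needs only Ẇ_hp = Q̇_H/COP = 0.8319 hp.
Saving = 6.130 − 0.8319 = 5.298 hp.

5.3 hp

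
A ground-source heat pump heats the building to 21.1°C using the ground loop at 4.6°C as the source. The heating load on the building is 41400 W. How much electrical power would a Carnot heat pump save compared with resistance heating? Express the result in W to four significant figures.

In absolute terms T_C = 277.75 K and T_H = 294.25 K, so ΔT = 16.50 K.
COP_Carnot = T_H/ΔT = 294.25/16.50 = 17.83.
Resistance heating needs Ẇ_res = Q̇_H = 41400 W; the reversible heat pump needs only Ẇ_hp = Q̇_H/COP = 2321 W.
Saving = 41400 − 2321 = 39080 W.

39080 W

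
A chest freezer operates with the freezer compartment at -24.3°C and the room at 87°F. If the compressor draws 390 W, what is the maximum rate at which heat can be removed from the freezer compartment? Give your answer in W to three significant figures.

1770 W

In absolute terms T_C = 248.85 K and T_H = 303.71 K, so ΔT = 54.86 K.
COP_Carnot = T_C/ΔT = 248.85/54.86 = 4.536.
Q̇_max = COP_Carnot × Ẇ = 4.536 × 390.0 W = 1769 W.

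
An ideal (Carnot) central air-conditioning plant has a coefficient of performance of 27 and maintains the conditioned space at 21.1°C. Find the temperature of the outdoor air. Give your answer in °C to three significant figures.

32.0 °C

COP_R = T_C/(T_H − T_C) gives T_H − T_C = T_C/COP.
With T_C = 294.25 K, T_H = 294.25 × (1 + 1/27) = 305.15 K.
Converting, 305.15 K = 32.00°C.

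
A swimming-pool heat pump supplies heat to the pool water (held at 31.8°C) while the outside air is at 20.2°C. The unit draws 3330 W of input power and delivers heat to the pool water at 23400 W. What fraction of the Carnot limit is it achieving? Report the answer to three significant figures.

COP_actual = Q̇_H/Ẇ = 23400/3330 = 7.027.
In absolute terms T_C = 293.35 K and T_H = 304.95 K, so ΔT = 11.60 K.
COP_Carnot = T_H/ΔT = 304.95/11.60 = 26.29.
η_II = COP_actual/COP_Carnot = 7.027/26.29 = 0.2673.

0.267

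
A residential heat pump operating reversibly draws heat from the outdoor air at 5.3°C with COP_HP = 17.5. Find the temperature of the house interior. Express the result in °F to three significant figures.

71.9 °F

COP_HP = T_H/(T_H − T_C) rearranges to T_H = COP·T_C/(COP − 1).
With T_C = 278.45 K, T_H = 17.5 × 278.45/16.50 = 295.33 K.
Converting, 295.33 K = 71.92°F.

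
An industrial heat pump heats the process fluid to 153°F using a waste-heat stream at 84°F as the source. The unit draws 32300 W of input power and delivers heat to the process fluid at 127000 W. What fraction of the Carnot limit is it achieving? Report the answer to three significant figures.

COP_actual = Q̇_H/Ẇ = 127000/32300 = 3.932.
In absolute terms T_C = 302.04 K and T_H = 340.37 K, so ΔT = 38.33 K.
COP_Carnot = T_H/ΔT = 340.37/38.33 = 8.879.
η_II = COP_actual/COP_Carnot = 3.932/8.879 = 0.4428.

0.443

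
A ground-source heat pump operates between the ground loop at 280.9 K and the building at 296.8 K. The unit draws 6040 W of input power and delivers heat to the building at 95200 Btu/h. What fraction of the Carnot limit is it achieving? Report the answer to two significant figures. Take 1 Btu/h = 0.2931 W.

0.25

Converting, Q̇_H = 95200 Btu/h = 27900 W, so COP_actual = Q̇_H/Ẇ = 27900/6040 = 4.620.
The reservoir spacing is ΔT = 296.8 − 280.9 = 15.90 K.
COP_Carnot = T_H/ΔT = 296.80/15.90 = 18.67.
η_II = COP_actual/COP_Carnot = 4.620/18.67 = 0.2475.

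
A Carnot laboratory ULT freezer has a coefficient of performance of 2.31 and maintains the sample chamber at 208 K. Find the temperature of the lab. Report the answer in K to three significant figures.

298 K

COP_R = T_C/(T_H − T_C) gives T_H − T_C = T_C/COP.
With T_C = 208.00 K, T_H = 208.00 × (1 + 1/2.31) = 298.04 K.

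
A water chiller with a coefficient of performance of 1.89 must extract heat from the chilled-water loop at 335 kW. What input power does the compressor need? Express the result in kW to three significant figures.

177 kW

Ẇ = Q̇_C/COP = 335.0/1.89 = 177.2 kW.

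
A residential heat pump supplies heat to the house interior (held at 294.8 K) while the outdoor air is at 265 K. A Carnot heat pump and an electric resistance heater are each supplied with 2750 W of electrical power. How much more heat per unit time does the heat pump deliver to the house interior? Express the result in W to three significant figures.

The reservoir spacing is ΔT = 294.8 − 265 = 29.80 K.
COP_Carnot = T_H/ΔT = 294.80/29.80 = 9.893.
The heat pump delivers Q̇_H = COP × Ẇ = 27200 W; the resistance heater delivers Ẇ = 2750 W.
Extra = (COP − 1)·Ẇ = 24450 W.

24500 W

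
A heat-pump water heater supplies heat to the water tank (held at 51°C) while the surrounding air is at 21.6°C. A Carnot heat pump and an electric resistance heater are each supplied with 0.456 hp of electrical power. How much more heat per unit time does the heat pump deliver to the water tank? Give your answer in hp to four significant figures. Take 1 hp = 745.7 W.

4.572 hp

In absolute terms T_C = 294.75 K and T_H = 324.15 K, so ΔT = 29.40 K.
COP_Carnot = T_H/ΔT = 324.15/29.40 = 11.03.
The heat pump delivers Q̇_H = COP × Ẇ = 5.028 hp; the resistance heater delivers Ẇ = 0.4560 hp.
Extra = (COP − 1)·Ẇ = 4.572 hp.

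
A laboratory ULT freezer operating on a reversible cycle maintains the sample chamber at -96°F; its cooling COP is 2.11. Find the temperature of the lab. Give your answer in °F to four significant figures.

76.36 °F

COP_R = T_C/(T_H − T_C) gives T_H − T_C = T_C/COP.
With T_C = 202.04 K, T_H = 202.04 × (1 + 1/2.11) = 297.79 K.
Converting, 297.79 K = 76.36°F.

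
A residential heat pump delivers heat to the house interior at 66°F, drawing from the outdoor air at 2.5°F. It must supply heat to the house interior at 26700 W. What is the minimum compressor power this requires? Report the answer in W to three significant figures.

In absolute terms T_C = 256.76 K and T_H = 292.04 K, so ΔT = 35.28 K.
COP_Carnot = T_H/ΔT = 292.04/35.28 = 8.278.
Ẇ_min = Q̇/COP_Carnot = 26700/8.278 = 3225 W.

3230 W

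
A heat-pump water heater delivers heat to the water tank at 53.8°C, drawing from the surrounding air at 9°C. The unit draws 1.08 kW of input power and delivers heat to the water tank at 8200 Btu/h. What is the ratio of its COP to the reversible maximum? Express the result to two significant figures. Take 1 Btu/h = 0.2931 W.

Converting, Q̇_H = 8200 Btu/h = 2.403 kW, so COP_actual = Q̇_H/Ẇ = 2.403/1.080 = 2.225.
In absolute terms T_C = 282.15 K and T_H = 326.95 K, so ΔT = 44.80 K.
COP_Carnot = T_H/ΔT = 326.95/44.80 = 7.298.
η_II = COP_actual/COP_Carnot = 2.225/7.298 = 0.3049.

0.30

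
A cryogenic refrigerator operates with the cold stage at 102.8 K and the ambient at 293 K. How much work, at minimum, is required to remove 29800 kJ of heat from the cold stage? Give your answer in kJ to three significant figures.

55100 kJ

The reservoir spacing is ΔT = 293 − 102.8 = 190.2 K.
The reversible limit is COP_R = T_C/ΔT = 0.5405, so W_min = Q_C/COP = Q_C·ΔT/T_C.
W_min = 29800 × 190.2/102.80 = 55140 kJ.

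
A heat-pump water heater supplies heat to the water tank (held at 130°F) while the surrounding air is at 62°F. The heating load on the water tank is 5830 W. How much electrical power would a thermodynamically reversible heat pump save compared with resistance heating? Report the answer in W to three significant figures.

In absolute terms T_C = 289.82 K and T_H = 327.59 K, so ΔT = 37.78 K.
COP_Carnot = T_H/ΔT = 327.59/37.78 = 8.672.
Resistance heating needs Ẇ_res = Q̇_H = 5830 W; the reversible heat pump needs only Ẇ_hp = Q̇_H/COP = 672.3 W.
Saving = 5830 − 672.3 = 5158 W.

5160 W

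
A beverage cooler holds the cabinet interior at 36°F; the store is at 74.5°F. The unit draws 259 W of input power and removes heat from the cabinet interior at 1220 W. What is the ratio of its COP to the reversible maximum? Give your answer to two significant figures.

0.37

COP_actual = Q̇_C/Ẇ = 1220/259.0 = 4.710.
In absolute terms T_C = 275.37 K and T_H = 296.76 K, so ΔT = 21.39 K.
COP_Carnot = T_C/ΔT = 275.37/21.39 = 12.87.
η_II = COP_actual/COP_Carnot = 4.710/12.87 = 0.3659.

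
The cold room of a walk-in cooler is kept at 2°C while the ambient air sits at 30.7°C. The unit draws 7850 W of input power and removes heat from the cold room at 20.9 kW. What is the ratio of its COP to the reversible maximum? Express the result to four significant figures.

0.2777

Converting, Q̇_C = 20.90 kW = 20900 W, so COP_actual = Q̇_C/Ẇ = 20900/7850 = 2.662.
In absolute terms T_C = 275.15 K and T_H = 303.85 K, so ΔT = 28.70 K.
COP_Carnot = T_C/ΔT = 275.15/28.70 = 9.587.
η_II = COP_actual/COP_Carnot = 2.662/9.587 = 0.2777.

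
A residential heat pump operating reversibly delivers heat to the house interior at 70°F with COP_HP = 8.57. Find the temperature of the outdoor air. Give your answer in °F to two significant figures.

COP_HP = T_H/(T_H − T_C) gives T_H − T_C = T_H/COP.
With T_H = 294.26 K, T_C = 294.26 × (1 − 1/8.57) = 259.92 K.
Converting, 259.92 K = 8.19°F.

8.2 °F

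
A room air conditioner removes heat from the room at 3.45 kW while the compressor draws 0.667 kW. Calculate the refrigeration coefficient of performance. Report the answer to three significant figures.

The first law gives Q̇_H = Q̇_C + Ẇ, so the three rates are Q̇_C = 3.450, Q̇_H = 4.117, Ẇ = 0.6670 kW.
COP_R = Q̇_C/Ẇ = 3.450/0.6670 = 5.172.

5.17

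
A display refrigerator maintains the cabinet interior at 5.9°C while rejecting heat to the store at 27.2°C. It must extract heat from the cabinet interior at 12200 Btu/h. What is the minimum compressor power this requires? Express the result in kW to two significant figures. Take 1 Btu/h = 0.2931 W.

In absolute terms T_C = 279.05 K and T_H = 300.35 K, so ΔT = 21.30 K.
COP_Carnot = T_C/ΔT = 279.05/21.30 = 13.10.
Ẇ_min = Q̇/COP_Carnot = 12200/13.10 = 931.2 Btu/h = 0.2729 kW.

0.27 kW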